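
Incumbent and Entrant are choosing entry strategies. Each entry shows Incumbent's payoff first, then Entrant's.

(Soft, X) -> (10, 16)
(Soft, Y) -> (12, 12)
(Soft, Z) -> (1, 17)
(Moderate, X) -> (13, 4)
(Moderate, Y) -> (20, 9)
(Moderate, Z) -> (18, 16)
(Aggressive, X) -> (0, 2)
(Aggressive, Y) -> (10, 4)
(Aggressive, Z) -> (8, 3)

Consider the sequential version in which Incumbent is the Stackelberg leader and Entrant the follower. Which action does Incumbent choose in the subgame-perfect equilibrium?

Work backward from Entrant's decision.
- Soft → Entrant plays Z (best of 16, 12, 17); Incumbent gets 1.
- Moderate → Entrant plays Z (best of 4, 9, 16); Incumbent gets 18.
- Aggressive → Entrant plays Y (best of 2, 4, 3); Incumbent gets 10.
Among 1, 18, 10, the best is 18 at Moderate. Subgame-perfect outcome: (Moderate, Z) with payoffs (18, 16).

Moderate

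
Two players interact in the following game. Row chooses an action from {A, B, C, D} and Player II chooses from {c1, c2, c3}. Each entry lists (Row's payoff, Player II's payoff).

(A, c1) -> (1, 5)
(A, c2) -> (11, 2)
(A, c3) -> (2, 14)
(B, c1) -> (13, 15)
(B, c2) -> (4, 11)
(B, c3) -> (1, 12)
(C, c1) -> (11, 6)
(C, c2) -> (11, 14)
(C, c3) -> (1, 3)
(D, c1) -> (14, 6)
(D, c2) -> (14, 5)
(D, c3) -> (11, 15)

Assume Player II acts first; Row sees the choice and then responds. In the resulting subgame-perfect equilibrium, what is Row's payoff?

11

Row best-responds to each possible Player II move:
- c1: Row compares 1, 13, 11, 14 and picks D; Player II would get 6.
- c2: Row compares 11, 4, 11, 14 and picks D; Player II would get 5.
- c3: Row compares 2, 1, 1, 11 and picks D; Player II would get 15.
Player II's induced payoffs are 6, 5, 15, so Player II commits to c3. Subgame-perfect outcome: (D, c3) with payoffs (11, 15).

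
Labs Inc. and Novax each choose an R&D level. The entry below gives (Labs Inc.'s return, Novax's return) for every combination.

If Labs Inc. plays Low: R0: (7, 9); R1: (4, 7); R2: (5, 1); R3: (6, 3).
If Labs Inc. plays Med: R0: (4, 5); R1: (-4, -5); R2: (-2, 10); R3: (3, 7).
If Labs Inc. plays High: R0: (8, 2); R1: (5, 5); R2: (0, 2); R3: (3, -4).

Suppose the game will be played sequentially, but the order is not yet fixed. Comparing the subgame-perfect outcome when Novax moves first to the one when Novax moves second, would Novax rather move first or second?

second

If Labs Inc. leads: Novax's best replies are Low→R0, Med→R2, High→R1; Labs Inc.'s induced payoffs 7, -2, 5; outcome (Low, R0), payoffs (7, 9).
If Novax leads: Labs Inc.'s best replies are R0→High, R1→High, R2→Low, R3→Low; Novax's induced payoffs 2, 5, 1, 3; outcome (High, R1), payoffs (5, 5).
Novax gets 5 moving first and 9 moving second, so Novax prefers to move second.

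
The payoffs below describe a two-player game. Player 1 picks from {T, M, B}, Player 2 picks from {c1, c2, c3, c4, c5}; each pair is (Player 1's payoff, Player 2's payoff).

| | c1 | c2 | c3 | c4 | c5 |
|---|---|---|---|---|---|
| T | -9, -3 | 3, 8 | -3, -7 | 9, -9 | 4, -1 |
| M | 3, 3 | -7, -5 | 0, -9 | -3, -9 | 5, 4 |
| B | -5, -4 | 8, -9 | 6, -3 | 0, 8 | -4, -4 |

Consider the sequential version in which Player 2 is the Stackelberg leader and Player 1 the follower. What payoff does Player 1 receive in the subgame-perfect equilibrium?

5

Work backward from Player 1's decision.
- c1 → Player 1 plays M (best of -9, 3, -5); Player 2 gets 3.
- c2 → Player 1 plays B (best of 3, -7, 8); Player 2 gets -9.
- c3 → Player 1 plays B (best of -3, 0, 6); Player 2 gets -3.
- c4 → Player 1 plays T (best of 9, -3, 0); Player 2 gets -9.
- c5 → Player 1 plays M (best of 4, 5, -4); Player 2 gets 4.
Maximizing over 3, -9, -3, -9, 4, Player 2 chooses c5. Subgame-perfect outcome: (M, c5) with payoffs (5, 4).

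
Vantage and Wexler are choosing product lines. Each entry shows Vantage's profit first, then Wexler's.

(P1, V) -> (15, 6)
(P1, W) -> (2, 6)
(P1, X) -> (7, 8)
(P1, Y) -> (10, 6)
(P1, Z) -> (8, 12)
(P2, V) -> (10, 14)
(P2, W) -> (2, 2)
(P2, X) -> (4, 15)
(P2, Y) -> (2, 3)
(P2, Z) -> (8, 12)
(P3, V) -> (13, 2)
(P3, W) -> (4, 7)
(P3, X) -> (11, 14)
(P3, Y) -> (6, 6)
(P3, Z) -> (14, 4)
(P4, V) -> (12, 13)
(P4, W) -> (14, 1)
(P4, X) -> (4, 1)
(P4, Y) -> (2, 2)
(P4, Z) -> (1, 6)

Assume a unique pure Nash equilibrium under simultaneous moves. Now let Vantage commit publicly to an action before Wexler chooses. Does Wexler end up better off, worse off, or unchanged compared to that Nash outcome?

worse off

Backward induction with Vantage moving first.
- P1: BR = Z, leader payoff 8.
- P2: BR = X, leader payoff 4.
- P3: BR = X, leader payoff 11.
- P4: BR = V, leader payoff 12.
Vantage's induced payoffs are 8, 4, 11, 12, so Vantage commits to P4. Subgame-perfect outcome: (P4, V) with payoffs (12, 13).
For the simultaneous game, intersect best replies.
Vantage's best replies: V→P1; W→P4; X→P3; Y→P1; Z→P3.
Wexler's best replies: P1→Z; P2→X; P3→X; P4→V.
Only (P3, X) has each player best-responding; Nash payoffs (11, 14).
Wexler earns 13 sequentially versus 14 at the Nash outcome: worse off.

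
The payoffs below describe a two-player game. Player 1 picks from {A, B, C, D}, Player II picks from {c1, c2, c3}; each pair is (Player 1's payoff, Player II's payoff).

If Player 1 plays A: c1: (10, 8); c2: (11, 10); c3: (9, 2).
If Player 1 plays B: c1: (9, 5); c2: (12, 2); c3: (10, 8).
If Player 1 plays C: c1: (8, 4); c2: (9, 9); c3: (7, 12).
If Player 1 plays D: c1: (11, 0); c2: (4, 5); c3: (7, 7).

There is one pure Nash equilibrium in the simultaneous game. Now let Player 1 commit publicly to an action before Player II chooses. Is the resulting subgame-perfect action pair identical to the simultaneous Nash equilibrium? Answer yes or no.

no

Solve by backward induction (Player 1 leads).
- A → Player II plays c2 (best of 8, 10, 2); Player 1 gets 11.
- B → Player II plays c3 (best of 5, 2, 8); Player 1 gets 10.
- C → Player II plays c3 (best of 4, 9, 12); Player 1 gets 7.
- D → Player II plays c3 (best of 0, 5, 7); Player 1 gets 7.
Maximizing over 11, 10, 7, 7, Player 1 chooses A. Subgame-perfect outcome: (A, c2) with payoffs (11, 10).
Now find the simultaneous Nash equilibrium.
Player 1's best replies: c1→D; c2→B; c3→B.
Player II's best replies: A→c2; B→c3; C→c3; D→c3.
The unique mutual best reply is (B, c3), giving (10, 8).
Sequential outcome (A, c2) differs from the Nash profile (B, c3).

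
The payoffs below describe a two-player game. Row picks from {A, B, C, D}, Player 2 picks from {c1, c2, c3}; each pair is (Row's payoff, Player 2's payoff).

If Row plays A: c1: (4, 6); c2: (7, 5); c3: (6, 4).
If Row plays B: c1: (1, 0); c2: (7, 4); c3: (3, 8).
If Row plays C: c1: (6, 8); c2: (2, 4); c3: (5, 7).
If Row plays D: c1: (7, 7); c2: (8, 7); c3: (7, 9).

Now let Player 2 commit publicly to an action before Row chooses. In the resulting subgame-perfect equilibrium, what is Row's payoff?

Work backward from Row's decision.
- c1: BR = D, leader payoff 7.
- c2: BR = D, leader payoff 7.
- c3: BR = D, leader payoff 9.
Among 7, 7, 9, the best is 9 at c3. Subgame-perfect outcome: (D, c3) with payoffs (7, 9).

7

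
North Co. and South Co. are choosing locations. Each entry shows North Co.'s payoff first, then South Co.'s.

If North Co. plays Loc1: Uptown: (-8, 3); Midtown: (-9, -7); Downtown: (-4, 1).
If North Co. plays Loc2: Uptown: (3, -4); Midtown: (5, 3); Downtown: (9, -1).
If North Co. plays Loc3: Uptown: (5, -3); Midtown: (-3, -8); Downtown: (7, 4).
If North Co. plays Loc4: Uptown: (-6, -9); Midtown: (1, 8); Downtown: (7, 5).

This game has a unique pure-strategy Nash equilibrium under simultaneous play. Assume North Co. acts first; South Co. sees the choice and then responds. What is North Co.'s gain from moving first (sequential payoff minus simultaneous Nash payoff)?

Work backward from South Co.'s decision.
- Loc1 → South Co. plays Uptown (best of 3, -7, 1); North Co. gets -8.
- Loc2 → South Co. plays Midtown (best of -4, 3, -1); North Co. gets 5.
- Loc3 → South Co. plays Downtown (best of -3, -8, 4); North Co. gets 7.
- Loc4 → South Co. plays Midtown (best of -9, 8, 5); North Co. gets 1.
North Co.'s induced payoffs are -8, 5, 7, 1, so North Co. commits to Loc3. Subgame-perfect outcome: (Loc3, Downtown) with payoffs (7, 4).
Now find the simultaneous Nash equilibrium.
North Co.'s best replies: Uptown→Loc3; Midtown→Loc2; Downtown→Loc2.
South Co.'s best replies: Loc1→Uptown; Loc2→Midtown; Loc3→Downtown; Loc4→Midtown.
Only (Loc2, Midtown) has each player best-responding; Nash payoffs (5, 3).
North Co.'s commitment gain: 7 − 5 = 2.

2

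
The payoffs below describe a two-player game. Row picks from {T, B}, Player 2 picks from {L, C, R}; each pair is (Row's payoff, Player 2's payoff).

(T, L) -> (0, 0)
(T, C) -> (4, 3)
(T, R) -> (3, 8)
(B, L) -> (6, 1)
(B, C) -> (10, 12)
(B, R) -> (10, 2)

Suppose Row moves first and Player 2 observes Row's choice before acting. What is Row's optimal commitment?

B

Solve by backward induction (Row leads).
- T → Player 2 plays R (best of 0, 3, 8); Row gets 3.
- B → Player 2 plays C (best of 1, 12, 2); Row gets 10.
Maximizing over 3, 10, Row chooses B. Subgame-perfect outcome: (B, C) with payoffs (10, 12).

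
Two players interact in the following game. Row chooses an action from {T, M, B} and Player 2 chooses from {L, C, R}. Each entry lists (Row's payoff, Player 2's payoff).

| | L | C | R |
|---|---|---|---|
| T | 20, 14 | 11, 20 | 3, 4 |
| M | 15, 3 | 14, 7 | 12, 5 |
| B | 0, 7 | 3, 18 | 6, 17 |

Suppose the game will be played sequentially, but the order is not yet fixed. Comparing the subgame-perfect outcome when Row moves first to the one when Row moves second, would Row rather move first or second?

second

If Row leads: Player 2's best replies are T→C, M→C, B→C; Row's induced payoffs 11, 14, 3; outcome (M, C), payoffs (14, 7).
If Player 2 leads: Row's best replies are L→T, C→M, R→M; Player 2's induced payoffs 14, 7, 5; outcome (T, L), payoffs (20, 14).
Row gets 14 moving first and 20 moving second, so Row prefers to move second.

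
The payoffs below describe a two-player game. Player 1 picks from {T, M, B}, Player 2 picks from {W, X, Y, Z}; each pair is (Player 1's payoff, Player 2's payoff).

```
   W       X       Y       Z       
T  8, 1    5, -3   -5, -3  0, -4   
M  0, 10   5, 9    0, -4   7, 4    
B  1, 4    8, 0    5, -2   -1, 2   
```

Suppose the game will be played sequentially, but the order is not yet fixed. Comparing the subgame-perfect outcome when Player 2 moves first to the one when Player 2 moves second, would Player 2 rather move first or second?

If Player 1 leads: Player 2's best replies are T→W, M→W, B→W; Player 1's induced payoffs 8, 0, 1; outcome (T, W), payoffs (8, 1).
If Player 2 leads: Player 1's best replies are W→T, X→B, Y→B, Z→M; Player 2's induced payoffs 1, 0, -2, 4; outcome (M, Z), payoffs (7, 4).
Player 2 gets 4 moving first and 1 moving second, so Player 2 prefers to move first.

first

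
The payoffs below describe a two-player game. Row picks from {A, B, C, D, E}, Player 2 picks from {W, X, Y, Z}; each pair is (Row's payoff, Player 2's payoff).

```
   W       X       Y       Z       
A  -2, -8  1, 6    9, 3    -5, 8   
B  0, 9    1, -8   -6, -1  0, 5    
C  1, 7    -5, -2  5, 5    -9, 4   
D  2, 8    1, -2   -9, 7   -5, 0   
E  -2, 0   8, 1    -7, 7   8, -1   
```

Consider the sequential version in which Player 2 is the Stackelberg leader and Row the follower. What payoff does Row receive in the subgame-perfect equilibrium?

2

Row best-responds to each possible Player 2 move:
- W: Row compares -2, 0, 1, 2, -2 and picks D; Player 2 would get 8.
- X: Row compares 1, 1, -5, 1, 8 and picks E; Player 2 would get 1.
- Y: Row compares 9, -6, 5, -9, -7 and picks A; Player 2 would get 3.
- Z: Row compares -5, 0, -9, -5, 8 and picks E; Player 2 would get -1.
Player 2's induced payoffs are 8, 1, 3, -1, so Player 2 commits to W. Subgame-perfect outcome: (D, W) with payoffs (2, 8).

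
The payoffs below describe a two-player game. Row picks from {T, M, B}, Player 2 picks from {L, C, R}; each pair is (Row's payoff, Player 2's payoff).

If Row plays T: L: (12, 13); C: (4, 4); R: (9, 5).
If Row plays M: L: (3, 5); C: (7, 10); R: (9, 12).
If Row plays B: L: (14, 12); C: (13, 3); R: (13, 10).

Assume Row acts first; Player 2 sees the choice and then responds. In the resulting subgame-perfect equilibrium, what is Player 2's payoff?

12

Player 2 best-responds to each possible Row move:
- T: BR = L, leader payoff 12.
- M: BR = R, leader payoff 9.
- B: BR = L, leader payoff 14.
Row's induced payoffs are 12, 9, 14, so Row commits to B. Subgame-perfect outcome: (B, L) with payoffs (14, 12).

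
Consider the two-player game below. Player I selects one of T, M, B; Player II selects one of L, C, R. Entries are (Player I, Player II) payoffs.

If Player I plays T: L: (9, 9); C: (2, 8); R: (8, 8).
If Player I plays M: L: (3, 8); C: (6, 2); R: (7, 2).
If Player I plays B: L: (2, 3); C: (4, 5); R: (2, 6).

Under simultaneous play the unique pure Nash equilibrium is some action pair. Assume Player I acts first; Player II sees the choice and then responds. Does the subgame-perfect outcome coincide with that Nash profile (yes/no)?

yes

Backward induction with Player I moving first.
- T: Player II compares 9, 8, 8 and picks L; Player I would get 9.
- M: Player II compares 8, 2, 2 and picks L; Player I would get 3.
- B: Player II compares 3, 5, 6 and picks R; Player I would get 2.
Maximizing over 9, 3, 2, Player I chooses T. Subgame-perfect outcome: (T, L) with payoffs (9, 9).
Now find the simultaneous Nash equilibrium.
Player I's best replies: L→T; C→M; R→T.
Player II's best replies: T→L; M→L; B→R.
Only (T, L) has each player best-responding; Nash payoffs (9, 9).
Sequential outcome (T, L) coincides with the Nash profile (T, L).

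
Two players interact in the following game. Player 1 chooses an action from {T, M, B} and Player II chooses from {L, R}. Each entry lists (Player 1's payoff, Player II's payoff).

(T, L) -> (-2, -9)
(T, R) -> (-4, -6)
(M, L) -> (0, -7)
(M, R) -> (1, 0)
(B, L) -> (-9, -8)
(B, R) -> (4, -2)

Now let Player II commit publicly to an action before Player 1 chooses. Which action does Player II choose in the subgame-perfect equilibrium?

R

Work backward from Player 1's decision.
- L: BR = M, leader payoff -7.
- R: BR = B, leader payoff -2.
Player II's induced payoffs are -7, -2, so Player II commits to R. Subgame-perfect outcome: (B, R) with payoffs (4, -2).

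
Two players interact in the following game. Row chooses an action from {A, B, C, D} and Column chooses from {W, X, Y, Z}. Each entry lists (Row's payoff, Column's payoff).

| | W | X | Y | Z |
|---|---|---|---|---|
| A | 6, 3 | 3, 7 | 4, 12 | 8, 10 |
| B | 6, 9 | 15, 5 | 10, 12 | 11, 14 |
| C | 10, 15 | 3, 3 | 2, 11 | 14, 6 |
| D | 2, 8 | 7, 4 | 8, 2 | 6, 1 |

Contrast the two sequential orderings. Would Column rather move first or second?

first

If Row leads: Column's best replies are A→Y, B→Z, C→W, D→W; Row's induced payoffs 4, 11, 10, 2; outcome (B, Z), payoffs (11, 14).
If Column leads: Row's best replies are W→C, X→B, Y→B, Z→C; Column's induced payoffs 15, 5, 12, 6; outcome (C, W), payoffs (10, 15).
Column gets 15 moving first and 14 moving second, so Column prefers to move first.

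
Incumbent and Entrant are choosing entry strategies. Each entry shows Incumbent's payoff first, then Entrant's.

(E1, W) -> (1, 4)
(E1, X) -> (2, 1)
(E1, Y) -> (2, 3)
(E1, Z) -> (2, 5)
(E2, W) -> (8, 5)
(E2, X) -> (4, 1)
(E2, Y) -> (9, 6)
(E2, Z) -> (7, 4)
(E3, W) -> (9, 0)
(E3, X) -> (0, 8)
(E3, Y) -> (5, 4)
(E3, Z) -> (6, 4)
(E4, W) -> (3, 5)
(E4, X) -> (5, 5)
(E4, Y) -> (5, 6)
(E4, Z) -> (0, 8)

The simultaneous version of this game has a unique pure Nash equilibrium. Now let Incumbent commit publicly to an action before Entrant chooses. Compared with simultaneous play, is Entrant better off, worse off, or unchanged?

Work backward from Entrant's decision.
- E1: BR = Z, leader payoff 2.
- E2: BR = Y, leader payoff 9.
- E3: BR = X, leader payoff 0.
- E4: BR = Z, leader payoff 0.
Maximizing over 2, 9, 0, 0, Incumbent chooses E2. Subgame-perfect outcome: (E2, Y) with payoffs (9, 6).
For the simultaneous game, intersect best replies.
Incumbent's best replies: W→E3; X→E4; Y→E2; Z→E2.
Entrant's best replies: E1→Z; E2→Y; E3→X; E4→Z.
The unique mutual best reply is (E2, Y), giving (9, 6).
Entrant earns 6 sequentially versus 6 at the Nash outcome: unchanged.

unchanged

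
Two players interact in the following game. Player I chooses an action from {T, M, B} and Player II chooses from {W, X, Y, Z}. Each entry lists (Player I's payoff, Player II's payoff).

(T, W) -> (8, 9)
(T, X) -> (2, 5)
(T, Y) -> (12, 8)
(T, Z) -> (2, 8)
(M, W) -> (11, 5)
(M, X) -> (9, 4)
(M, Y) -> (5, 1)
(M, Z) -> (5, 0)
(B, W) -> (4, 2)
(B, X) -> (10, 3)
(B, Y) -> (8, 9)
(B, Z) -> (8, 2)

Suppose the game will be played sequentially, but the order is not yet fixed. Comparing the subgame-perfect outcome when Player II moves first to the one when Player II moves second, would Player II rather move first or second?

If Player I leads: Player II's best replies are T→W, M→W, B→Y; Player I's induced payoffs 8, 11, 8; outcome (M, W), payoffs (11, 5).
If Player II leads: Player I's best replies are W→M, X→B, Y→T, Z→B; Player II's induced payoffs 5, 3, 8, 2; outcome (T, Y), payoffs (12, 8).
Player II gets 8 moving first and 5 moving second, so Player II prefers to move first.

first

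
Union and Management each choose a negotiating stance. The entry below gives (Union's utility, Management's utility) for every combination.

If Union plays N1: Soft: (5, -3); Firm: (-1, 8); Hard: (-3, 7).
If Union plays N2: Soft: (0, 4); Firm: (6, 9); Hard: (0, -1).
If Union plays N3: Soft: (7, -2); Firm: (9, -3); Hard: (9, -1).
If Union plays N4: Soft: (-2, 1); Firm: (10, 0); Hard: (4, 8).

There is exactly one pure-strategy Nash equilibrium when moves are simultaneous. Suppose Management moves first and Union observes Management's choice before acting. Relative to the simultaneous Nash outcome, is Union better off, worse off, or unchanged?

Work backward from Union's decision.
- Soft → Union plays N3 (best of 5, 0, 7, -2); Management gets -2.
- Firm → Union plays N4 (best of -1, 6, 9, 10); Management gets 0.
- Hard → Union plays N3 (best of -3, 0, 9, 4); Management gets -1.
Among -2, 0, -1, the best is 0 at Firm. Subgame-perfect outcome: (N4, Firm) with payoffs (10, 0).
Now find the simultaneous Nash equilibrium.
Union's best replies: Soft→N3; Firm→N4; Hard→N3.
Management's best replies: N1→Firm; N2→Firm; N3→Hard; N4→Hard.
Only (N3, Hard) has each player best-responding; Nash payoffs (9, -1).
Union earns 10 sequentially versus 9 at the Nash outcome: better off.

better off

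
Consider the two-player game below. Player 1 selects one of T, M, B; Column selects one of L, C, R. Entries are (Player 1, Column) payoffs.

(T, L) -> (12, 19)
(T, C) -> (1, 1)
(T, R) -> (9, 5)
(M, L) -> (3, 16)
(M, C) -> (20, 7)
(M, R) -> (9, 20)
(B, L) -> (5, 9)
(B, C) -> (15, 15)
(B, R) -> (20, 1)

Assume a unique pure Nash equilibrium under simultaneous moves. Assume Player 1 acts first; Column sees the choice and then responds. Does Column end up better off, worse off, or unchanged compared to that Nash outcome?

Solve by backward induction (Player 1 leads).
- T → Column plays L (best of 19, 1, 5); Player 1 gets 12.
- M → Column plays R (best of 16, 7, 20); Player 1 gets 9.
- B → Column plays C (best of 9, 15, 1); Player 1 gets 15.
Player 1's induced payoffs are 12, 9, 15, so Player 1 commits to B. Subgame-perfect outcome: (B, C) with payoffs (15, 15).
Now find the simultaneous Nash equilibrium.
Player 1's best replies: L→T; C→M; R→B.
Column's best replies: T→L; M→R; B→C.
Only (T, L) has each player best-responding; Nash payoffs (12, 19).
Column earns 15 sequentially versus 19 at the Nash outcome: worse off.

worse off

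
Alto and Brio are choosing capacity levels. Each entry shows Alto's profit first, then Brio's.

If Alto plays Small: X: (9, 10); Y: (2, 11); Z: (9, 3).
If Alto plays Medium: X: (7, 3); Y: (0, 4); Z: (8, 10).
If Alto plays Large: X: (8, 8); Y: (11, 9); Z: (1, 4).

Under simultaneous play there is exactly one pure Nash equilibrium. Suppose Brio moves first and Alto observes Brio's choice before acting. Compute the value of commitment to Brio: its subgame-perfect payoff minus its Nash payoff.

Solve by backward induction (Brio leads).
- X: Alto compares 9, 7, 8 and picks Small; Brio would get 10.
- Y: Alto compares 2, 0, 11 and picks Large; Brio would get 9.
- Z: Alto compares 9, 8, 1 and picks Small; Brio would get 3.
Among 10, 9, 3, the best is 10 at X. Subgame-perfect outcome: (Small, X) with payoffs (9, 10).
Under simultaneous play:
Alto's best replies: X→Small; Y→Large; Z→Small.
Brio's best replies: Small→Y; Medium→Z; Large→Y.
The unique mutual best reply is (Large, Y), giving (11, 9).
Brio's commitment gain: 10 − 9 = 1.

1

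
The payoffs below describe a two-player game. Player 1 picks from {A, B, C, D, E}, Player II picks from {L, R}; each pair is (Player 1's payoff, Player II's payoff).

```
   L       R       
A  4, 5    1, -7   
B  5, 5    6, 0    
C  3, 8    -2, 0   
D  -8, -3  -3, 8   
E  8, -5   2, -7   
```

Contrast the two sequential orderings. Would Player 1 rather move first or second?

If Player 1 leads: Player II's best replies are A→L, B→L, C→L, D→R, E→L; Player 1's induced payoffs 4, 5, 3, -3, 8; outcome (E, L), payoffs (8, -5).
If Player II leads: Player 1's best replies are L→E, R→B; Player II's induced payoffs -5, 0; outcome (B, R), payoffs (6, 0).
Player 1 gets 8 moving first and 6 moving second, so Player 1 prefers to move first.

first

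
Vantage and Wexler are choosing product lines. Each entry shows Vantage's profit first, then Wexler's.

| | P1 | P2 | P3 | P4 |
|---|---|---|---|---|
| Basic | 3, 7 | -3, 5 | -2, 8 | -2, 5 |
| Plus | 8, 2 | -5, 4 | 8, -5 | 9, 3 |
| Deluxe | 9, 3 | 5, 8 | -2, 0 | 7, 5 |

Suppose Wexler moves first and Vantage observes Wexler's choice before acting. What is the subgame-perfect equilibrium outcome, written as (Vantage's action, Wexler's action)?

(Deluxe, P2)

Work backward from Vantage's decision.
- P1: Vantage compares 3, 8, 9 and picks Deluxe; Wexler would get 3.
- P2: Vantage compares -3, -5, 5 and picks Deluxe; Wexler would get 8.
- P3: Vantage compares -2, 8, -2 and picks Plus; Wexler would get -5.
- P4: Vantage compares -2, 9, 7 and picks Plus; Wexler would get 3.
Among 3, 8, -5, 3, the best is 8 at P2. Subgame-perfect outcome: (Deluxe, P2) with payoffs (5, 8).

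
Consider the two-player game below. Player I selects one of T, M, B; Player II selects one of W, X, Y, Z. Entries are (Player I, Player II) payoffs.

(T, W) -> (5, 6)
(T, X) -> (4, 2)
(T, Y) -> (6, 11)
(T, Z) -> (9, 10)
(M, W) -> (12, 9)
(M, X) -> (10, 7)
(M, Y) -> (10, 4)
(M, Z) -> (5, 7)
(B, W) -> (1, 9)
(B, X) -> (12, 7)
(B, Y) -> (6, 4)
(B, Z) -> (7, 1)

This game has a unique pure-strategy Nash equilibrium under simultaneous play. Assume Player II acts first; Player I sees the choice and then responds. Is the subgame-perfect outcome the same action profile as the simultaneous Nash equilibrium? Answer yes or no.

no

Work backward from Player I's decision.
- W → Player I plays M (best of 5, 12, 1); Player II gets 9.
- X → Player I plays B (best of 4, 10, 12); Player II gets 7.
- Y → Player I plays M (best of 6, 10, 6); Player II gets 4.
- Z → Player I plays T (best of 9, 5, 7); Player II gets 10.
Player II's induced payoffs are 9, 7, 4, 10, so Player II commits to Z. Subgame-perfect outcome: (T, Z) with payoffs (9, 10).
Now find the simultaneous Nash equilibrium.
Player I's best replies: W→M; X→B; Y→M; Z→T.
Player II's best replies: T→Y; M→W; B→W.
Only (M, W) has each player best-responding; Nash payoffs (12, 9).
Sequential outcome (T, Z) differs from the Nash profile (M, W).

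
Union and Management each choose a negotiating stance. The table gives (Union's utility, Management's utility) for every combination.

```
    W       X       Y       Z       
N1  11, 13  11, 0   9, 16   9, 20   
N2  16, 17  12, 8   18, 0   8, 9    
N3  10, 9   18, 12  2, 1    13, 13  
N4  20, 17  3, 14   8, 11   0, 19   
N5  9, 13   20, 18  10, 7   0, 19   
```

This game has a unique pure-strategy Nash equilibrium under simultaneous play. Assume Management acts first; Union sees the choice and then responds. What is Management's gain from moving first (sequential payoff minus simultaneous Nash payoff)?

5

Union best-responds to each possible Management move:
- W: Union compares 11, 16, 10, 20, 9 and picks N4; Management would get 17.
- X: Union compares 11, 12, 18, 3, 20 and picks N5; Management would get 18.
- Y: Union compares 9, 18, 2, 8, 10 and picks N2; Management would get 0.
- Z: Union compares 9, 8, 13, 0, 0 and picks N3; Management would get 13.
Management's induced payoffs are 17, 18, 0, 13, so Management commits to X. Subgame-perfect outcome: (N5, X) with payoffs (20, 18).
Under simultaneous play:
Union's best replies: W→N4; X→N5; Y→N2; Z→N3.
Management's best replies: N1→Z; N2→W; N3→Z; N4→Z; N5→Z.
The unique mutual best reply is (N3, Z), giving (13, 13).
Management's commitment gain: 18 − 13 = 5.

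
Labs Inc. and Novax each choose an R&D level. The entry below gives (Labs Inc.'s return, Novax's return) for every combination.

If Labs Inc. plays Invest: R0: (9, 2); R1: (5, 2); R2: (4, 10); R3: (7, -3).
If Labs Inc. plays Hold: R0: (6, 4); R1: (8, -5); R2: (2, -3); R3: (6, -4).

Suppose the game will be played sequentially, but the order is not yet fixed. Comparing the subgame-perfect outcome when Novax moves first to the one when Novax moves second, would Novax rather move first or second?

first

If Labs Inc. leads: Novax's best replies are Invest→R2, Hold→R0; Labs Inc.'s induced payoffs 4, 6; outcome (Hold, R0), payoffs (6, 4).
If Novax leads: Labs Inc.'s best replies are R0→Invest, R1→Hold, R2→Invest, R3→Invest; Novax's induced payoffs 2, -5, 10, -3; outcome (Invest, R2), payoffs (4, 10).
Novax gets 10 moving first and 4 moving second, so Novax prefers to move first.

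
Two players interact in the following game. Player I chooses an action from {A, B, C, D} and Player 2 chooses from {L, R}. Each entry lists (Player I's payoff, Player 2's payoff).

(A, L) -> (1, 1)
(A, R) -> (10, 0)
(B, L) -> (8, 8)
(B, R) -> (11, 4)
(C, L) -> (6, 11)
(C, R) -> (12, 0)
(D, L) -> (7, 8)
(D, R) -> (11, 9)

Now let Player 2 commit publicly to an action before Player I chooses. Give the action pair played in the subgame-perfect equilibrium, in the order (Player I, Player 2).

Backward induction with Player 2 moving first.
- L: BR = B, leader payoff 8.
- R: BR = C, leader payoff 0.
Maximizing over 8, 0, Player 2 chooses L. Subgame-perfect outcome: (B, L) with payoffs (8, 8).

(B, L)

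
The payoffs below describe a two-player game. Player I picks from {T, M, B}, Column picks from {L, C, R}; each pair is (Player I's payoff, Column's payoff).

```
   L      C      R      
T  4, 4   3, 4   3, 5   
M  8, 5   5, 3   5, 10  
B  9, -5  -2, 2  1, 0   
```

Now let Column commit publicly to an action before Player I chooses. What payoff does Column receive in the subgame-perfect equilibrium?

10

Backward induction with Column moving first.
- L: Player I compares 4, 8, 9 and picks B; Column would get -5.
- C: Player I compares 3, 5, -2 and picks M; Column would get 3.
- R: Player I compares 3, 5, 1 and picks M; Column would get 10.
Among -5, 3, 10, the best is 10 at R. Subgame-perfect outcome: (M, R) with payoffs (5, 10).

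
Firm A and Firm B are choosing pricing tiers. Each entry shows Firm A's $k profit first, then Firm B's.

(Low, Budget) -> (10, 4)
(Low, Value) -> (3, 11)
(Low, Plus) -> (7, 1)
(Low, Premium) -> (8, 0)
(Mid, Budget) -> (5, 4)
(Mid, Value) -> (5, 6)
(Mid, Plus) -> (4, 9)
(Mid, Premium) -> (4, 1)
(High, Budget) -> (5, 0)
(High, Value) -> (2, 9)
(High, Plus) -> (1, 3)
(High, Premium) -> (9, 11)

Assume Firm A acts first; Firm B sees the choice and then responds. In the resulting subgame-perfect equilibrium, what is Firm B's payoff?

Backward induction with Firm A moving first.
- Low: Firm B compares 4, 11, 1, 0 and picks Value; Firm A would get 3.
- Mid: Firm B compares 4, 6, 9, 1 and picks Plus; Firm A would get 4.
- High: Firm B compares 0, 9, 3, 11 and picks Premium; Firm A would get 9.
Among 3, 4, 9, the best is 9 at High. Subgame-perfect outcome: (High, Premium) with payoffs (9, 11).

11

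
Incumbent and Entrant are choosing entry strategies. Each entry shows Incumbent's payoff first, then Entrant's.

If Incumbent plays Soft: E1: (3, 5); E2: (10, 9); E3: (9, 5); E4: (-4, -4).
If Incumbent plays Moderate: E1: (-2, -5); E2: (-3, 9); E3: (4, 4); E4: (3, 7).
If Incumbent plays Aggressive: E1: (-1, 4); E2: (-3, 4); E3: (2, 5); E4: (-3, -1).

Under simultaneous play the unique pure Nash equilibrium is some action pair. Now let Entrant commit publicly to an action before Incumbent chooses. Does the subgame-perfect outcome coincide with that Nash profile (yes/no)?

Backward induction with Entrant moving first.
- E1: Incumbent compares 3, -2, -1 and picks Soft; Entrant would get 5.
- E2: Incumbent compares 10, -3, -3 and picks Soft; Entrant would get 9.
- E3: Incumbent compares 9, 4, 2 and picks Soft; Entrant would get 5.
- E4: Incumbent compares -4, 3, -3 and picks Moderate; Entrant would get 7.
Entrant's induced payoffs are 5, 9, 5, 7, so Entrant commits to E2. Subgame-perfect outcome: (Soft, E2) with payoffs (10, 9).
Under simultaneous play:
Incumbent's best replies: E1→Soft; E2→Soft; E3→Soft; E4→Moderate.
Entrant's best replies: Soft→E2; Moderate→E2; Aggressive→E3.
The unique mutual best reply is (Soft, E2), giving (10, 9).
Sequential outcome (Soft, E2) coincides with the Nash profile (Soft, E2).

yes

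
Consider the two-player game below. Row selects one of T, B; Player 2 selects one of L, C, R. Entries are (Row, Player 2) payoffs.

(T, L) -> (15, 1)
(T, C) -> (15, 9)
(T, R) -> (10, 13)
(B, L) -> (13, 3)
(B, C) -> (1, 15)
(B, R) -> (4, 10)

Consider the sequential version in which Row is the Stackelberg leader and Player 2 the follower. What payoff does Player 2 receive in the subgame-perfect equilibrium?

13

Work backward from Player 2's decision.
- T: BR = R, leader payoff 10.
- B: BR = C, leader payoff 1.
Row's induced payoffs are 10, 1, so Row commits to T. Subgame-perfect outcome: (T, R) with payoffs (10, 13).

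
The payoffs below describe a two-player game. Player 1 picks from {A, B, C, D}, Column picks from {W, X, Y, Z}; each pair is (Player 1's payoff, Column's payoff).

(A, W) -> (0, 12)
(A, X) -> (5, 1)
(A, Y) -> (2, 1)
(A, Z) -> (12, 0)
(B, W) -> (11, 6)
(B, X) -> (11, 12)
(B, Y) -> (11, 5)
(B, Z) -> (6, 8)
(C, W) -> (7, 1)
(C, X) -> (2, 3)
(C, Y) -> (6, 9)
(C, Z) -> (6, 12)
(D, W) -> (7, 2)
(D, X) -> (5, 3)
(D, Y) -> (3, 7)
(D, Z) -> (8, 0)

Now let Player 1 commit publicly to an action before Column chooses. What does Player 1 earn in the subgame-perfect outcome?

11

Solve by backward induction (Player 1 leads).
- A → Column plays W (best of 12, 1, 1, 0); Player 1 gets 0.
- B → Column plays X (best of 6, 12, 5, 8); Player 1 gets 11.
- C → Column plays Z (best of 1, 3, 9, 12); Player 1 gets 6.
- D → Column plays Y (best of 2, 3, 7, 0); Player 1 gets 3.
Maximizing over 0, 11, 6, 3, Player 1 chooses B. Subgame-perfect outcome: (B, X) with payoffs (11, 12).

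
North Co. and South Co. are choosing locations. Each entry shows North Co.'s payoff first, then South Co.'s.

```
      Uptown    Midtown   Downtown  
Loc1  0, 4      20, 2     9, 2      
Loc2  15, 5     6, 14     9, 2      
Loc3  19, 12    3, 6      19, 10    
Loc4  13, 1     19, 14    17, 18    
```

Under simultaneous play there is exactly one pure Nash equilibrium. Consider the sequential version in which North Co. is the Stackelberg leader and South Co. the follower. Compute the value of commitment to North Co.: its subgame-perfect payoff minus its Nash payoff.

Backward induction with North Co. moving first.
- Loc1 → South Co. plays Uptown (best of 4, 2, 2); North Co. gets 0.
- Loc2 → South Co. plays Midtown (best of 5, 14, 2); North Co. gets 6.
- Loc3 → South Co. plays Uptown (best of 12, 6, 10); North Co. gets 19.
- Loc4 → South Co. plays Downtown (best of 1, 14, 18); North Co. gets 17.
Among 0, 6, 19, 17, the best is 19 at Loc3. Subgame-perfect outcome: (Loc3, Uptown) with payoffs (19, 12).
Under simultaneous play:
North Co.'s best replies: Uptown→Loc3; Midtown→Loc1; Downtown→Loc3.
South Co.'s best replies: Loc1→Uptown; Loc2→Midtown; Loc3→Uptown; Loc4→Downtown.
The unique mutual best reply is (Loc3, Uptown), giving (19, 12).
North Co.'s commitment gain: 19 − 19 = 0.

0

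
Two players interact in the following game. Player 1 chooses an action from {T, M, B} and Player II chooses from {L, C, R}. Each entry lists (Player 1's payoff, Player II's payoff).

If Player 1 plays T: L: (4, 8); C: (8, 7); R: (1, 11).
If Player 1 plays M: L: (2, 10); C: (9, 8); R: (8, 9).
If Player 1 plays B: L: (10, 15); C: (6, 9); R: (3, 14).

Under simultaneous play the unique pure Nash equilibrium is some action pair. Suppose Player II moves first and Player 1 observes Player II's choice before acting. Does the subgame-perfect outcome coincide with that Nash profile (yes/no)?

Player 1 best-responds to each possible Player II move:
- L → Player 1 plays B (best of 4, 2, 10); Player II gets 15.
- C → Player 1 plays M (best of 8, 9, 6); Player II gets 8.
- R → Player 1 plays M (best of 1, 8, 3); Player II gets 9.
Among 15, 8, 9, the best is 15 at L. Subgame-perfect outcome: (B, L) with payoffs (10, 15).
For the simultaneous game, intersect best replies.
Player 1's best replies: L→B; C→M; R→M.
Player II's best replies: T→R; M→L; B→L.
The unique mutual best reply is (B, L), giving (10, 15).
Sequential outcome (B, L) coincides with the Nash profile (B, L).

yes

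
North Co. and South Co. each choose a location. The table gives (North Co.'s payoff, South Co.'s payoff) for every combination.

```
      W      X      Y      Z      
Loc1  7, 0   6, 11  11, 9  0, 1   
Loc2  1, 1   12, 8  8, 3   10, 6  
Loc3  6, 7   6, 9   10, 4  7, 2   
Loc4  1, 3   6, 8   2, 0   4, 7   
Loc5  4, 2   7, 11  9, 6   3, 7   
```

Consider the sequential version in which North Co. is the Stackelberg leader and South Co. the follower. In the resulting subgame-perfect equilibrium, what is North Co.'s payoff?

12

Solve by backward induction (North Co. leads).
- Loc1: South Co. compares 0, 11, 9, 1 and picks X; North Co. would get 6.
- Loc2: South Co. compares 1, 8, 3, 6 and picks X; North Co. would get 12.
- Loc3: South Co. compares 7, 9, 4, 2 and picks X; North Co. would get 6.
- Loc4: South Co. compares 3, 8, 0, 7 and picks X; North Co. would get 6.
- Loc5: South Co. compares 2, 11, 6, 7 and picks X; North Co. would get 7.
Maximizing over 6, 12, 6, 6, 7, North Co. chooses Loc2. Subgame-perfect outcome: (Loc2, X) with payoffs (12, 8).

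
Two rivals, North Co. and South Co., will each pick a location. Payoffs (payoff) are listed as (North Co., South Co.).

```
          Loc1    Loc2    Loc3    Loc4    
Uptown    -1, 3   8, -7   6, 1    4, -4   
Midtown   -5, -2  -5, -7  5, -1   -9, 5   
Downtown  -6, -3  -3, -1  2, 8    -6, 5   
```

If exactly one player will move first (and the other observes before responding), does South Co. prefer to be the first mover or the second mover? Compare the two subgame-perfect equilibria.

second

If North Co. leads: South Co.'s best replies are Uptown→Loc1, Midtown→Loc4, Downtown→Loc3; North Co.'s induced payoffs -1, -9, 2; outcome (Downtown, Loc3), payoffs (2, 8).
If South Co. leads: North Co.'s best replies are Loc1→Uptown, Loc2→Uptown, Loc3→Uptown, Loc4→Uptown; South Co.'s induced payoffs 3, -7, 1, -4; outcome (Uptown, Loc1), payoffs (-1, 3).
South Co. gets 3 moving first and 8 moving second, so South Co. prefers to move second.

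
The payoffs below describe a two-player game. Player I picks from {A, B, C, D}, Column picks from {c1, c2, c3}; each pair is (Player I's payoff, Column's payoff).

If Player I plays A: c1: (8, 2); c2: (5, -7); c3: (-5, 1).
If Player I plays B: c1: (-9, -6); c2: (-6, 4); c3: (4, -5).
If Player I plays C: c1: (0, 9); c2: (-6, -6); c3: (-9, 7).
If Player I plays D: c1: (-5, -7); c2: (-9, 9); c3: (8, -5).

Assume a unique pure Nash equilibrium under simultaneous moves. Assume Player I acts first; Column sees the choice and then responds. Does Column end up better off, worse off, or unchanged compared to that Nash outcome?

unchanged

Column best-responds to each possible Player I move:
- A: BR = c1, leader payoff 8.
- B: BR = c2, leader payoff -6.
- C: BR = c1, leader payoff 0.
- D: BR = c2, leader payoff -9.
Among 8, -6, 0, -9, the best is 8 at A. Subgame-perfect outcome: (A, c1) with payoffs (8, 2).
Under simultaneous play:
Player I's best replies: c1→A; c2→A; c3→D.
Column's best replies: A→c1; B→c2; C→c1; D→c2.
Only (A, c1) has each player best-responding; Nash payoffs (8, 2).
Column earns 2 sequentially versus 2 at the Nash outcome: unchanged.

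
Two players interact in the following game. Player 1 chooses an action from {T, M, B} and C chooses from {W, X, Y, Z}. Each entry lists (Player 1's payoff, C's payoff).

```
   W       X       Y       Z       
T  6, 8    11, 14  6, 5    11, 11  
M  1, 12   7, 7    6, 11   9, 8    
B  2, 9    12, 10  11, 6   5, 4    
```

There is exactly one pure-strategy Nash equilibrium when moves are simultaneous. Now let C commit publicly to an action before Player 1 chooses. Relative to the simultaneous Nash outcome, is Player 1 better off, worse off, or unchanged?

Work backward from Player 1's decision.
- W: Player 1 compares 6, 1, 2 and picks T; C would get 8.
- X: Player 1 compares 11, 7, 12 and picks B; C would get 10.
- Y: Player 1 compares 6, 6, 11 and picks B; C would get 6.
- Z: Player 1 compares 11, 9, 5 and picks T; C would get 11.
Maximizing over 8, 10, 6, 11, C chooses Z. Subgame-perfect outcome: (T, Z) with payoffs (11, 11).
For the simultaneous game, intersect best replies.
Player 1's best replies: W→T; X→B; Y→B; Z→T.
C's best replies: T→X; M→W; B→X.
The unique mutual best reply is (B, X), giving (12, 10).
Player 1 earns 11 sequentially versus 12 at the Nash outcome: worse off.

worse off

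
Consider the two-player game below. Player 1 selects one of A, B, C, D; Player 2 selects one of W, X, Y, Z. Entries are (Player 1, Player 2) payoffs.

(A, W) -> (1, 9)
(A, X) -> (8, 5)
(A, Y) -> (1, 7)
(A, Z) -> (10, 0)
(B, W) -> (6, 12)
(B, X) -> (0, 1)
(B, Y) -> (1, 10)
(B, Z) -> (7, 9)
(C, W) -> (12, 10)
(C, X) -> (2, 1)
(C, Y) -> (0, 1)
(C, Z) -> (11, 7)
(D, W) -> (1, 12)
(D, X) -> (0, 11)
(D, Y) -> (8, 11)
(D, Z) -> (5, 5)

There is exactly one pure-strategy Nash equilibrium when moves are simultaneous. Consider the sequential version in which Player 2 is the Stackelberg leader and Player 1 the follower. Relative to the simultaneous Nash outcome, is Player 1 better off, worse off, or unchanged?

Backward induction with Player 2 moving first.
- W: Player 1 compares 1, 6, 12, 1 and picks C; Player 2 would get 10.
- X: Player 1 compares 8, 0, 2, 0 and picks A; Player 2 would get 5.
- Y: Player 1 compares 1, 1, 0, 8 and picks D; Player 2 would get 11.
- Z: Player 1 compares 10, 7, 11, 5 and picks C; Player 2 would get 7.
Player 2's induced payoffs are 10, 5, 11, 7, so Player 2 commits to Y. Subgame-perfect outcome: (D, Y) with payoffs (8, 11).
Under simultaneous play:
Player 1's best replies: W→C; X→A; Y→D; Z→C.
Player 2's best replies: A→W; B→W; C→W; D→W.
Only (C, W) has each player best-responding; Nash payoffs (12, 10).
Player 1 earns 8 sequentially versus 12 at the Nash outcome: worse off.

worse off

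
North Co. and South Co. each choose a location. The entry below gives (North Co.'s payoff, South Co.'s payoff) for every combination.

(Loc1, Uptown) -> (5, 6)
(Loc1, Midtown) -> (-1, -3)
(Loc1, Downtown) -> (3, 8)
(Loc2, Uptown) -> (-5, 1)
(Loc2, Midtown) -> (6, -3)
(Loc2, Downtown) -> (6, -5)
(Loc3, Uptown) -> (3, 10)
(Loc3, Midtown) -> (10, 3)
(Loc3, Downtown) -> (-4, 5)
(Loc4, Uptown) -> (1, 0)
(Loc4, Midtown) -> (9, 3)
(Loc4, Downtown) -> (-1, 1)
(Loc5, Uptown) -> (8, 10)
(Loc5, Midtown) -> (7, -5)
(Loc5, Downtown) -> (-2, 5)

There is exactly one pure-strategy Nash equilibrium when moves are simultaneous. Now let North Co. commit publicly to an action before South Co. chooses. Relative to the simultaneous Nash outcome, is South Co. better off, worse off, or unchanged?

worse off

Backward induction with North Co. moving first.
- Loc1: South Co. compares 6, -3, 8 and picks Downtown; North Co. would get 3.
- Loc2: South Co. compares 1, -3, -5 and picks Uptown; North Co. would get -5.
- Loc3: South Co. compares 10, 3, 5 and picks Uptown; North Co. would get 3.
- Loc4: South Co. compares 0, 3, 1 and picks Midtown; North Co. would get 9.
- Loc5: South Co. compares 10, -5, 5 and picks Uptown; North Co. would get 8.
Among 3, -5, 3, 9, 8, the best is 9 at Loc4. Subgame-perfect outcome: (Loc4, Midtown) with payoffs (9, 3).
Under simultaneous play:
North Co.'s best replies: Uptown→Loc5; Midtown→Loc3; Downtown→Loc2.
South Co.'s best replies: Loc1→Downtown; Loc2→Uptown; Loc3→Uptown; Loc4→Midtown; Loc5→Uptown.
Only (Loc5, Uptown) has each player best-responding; Nash payoffs (8, 10).
South Co. earns 3 sequentially versus 10 at the Nash outcome: worse off.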